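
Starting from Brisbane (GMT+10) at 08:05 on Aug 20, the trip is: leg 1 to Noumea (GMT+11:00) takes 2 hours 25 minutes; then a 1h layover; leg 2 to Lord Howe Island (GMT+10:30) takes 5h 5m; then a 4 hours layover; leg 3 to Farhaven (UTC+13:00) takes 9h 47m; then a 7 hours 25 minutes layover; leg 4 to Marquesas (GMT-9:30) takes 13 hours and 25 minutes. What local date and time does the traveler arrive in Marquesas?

Convert departure to UTC: 08:05 − 10:00 = 22:05 UTC on Aug 19.
Add 2 hours 25 minutes leg 1 → 00:30 UTC (Aug 20).
Add 1 hour layover in Noumea → 01:30 UTC.
Add 5 hours and 5 minutes leg 2 → 06:35 UTC.
Add 4 hours layover in Lord Howe Island → 10:35 UTC.
Add 9 hours 47 minutes leg 3 → 20:22 UTC.
Add 7 hours and 25 minutes layover in Farhaven → 03:47 UTC (Aug 21).
Add 13 hours and 25 minutes leg 4 → 17:12 UTC.
Marquesas is UTC−9:30, so local arrival = 17:12 − 9:30 = 07:42 on Aug 21.

07:42 on August 21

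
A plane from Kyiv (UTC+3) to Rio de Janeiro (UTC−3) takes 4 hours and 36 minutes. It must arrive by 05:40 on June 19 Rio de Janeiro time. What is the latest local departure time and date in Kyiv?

Target arrival in UTC: 05:40 + 3:00 = 08:40 on Jun 19.
Subtract 4 hours and 36 minutes → departure 04:04 UTC on Jun 19.
Kyiv is UTC+3:00: 04:04 + 3:00 = 07:04 on Jun 19.

07:04 on Jun 19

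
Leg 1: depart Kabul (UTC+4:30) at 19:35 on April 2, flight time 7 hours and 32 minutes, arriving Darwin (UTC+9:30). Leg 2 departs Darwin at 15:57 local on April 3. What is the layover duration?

7 hours 50 minutes

Convert departure to UTC: 19:35 − 4:30 = 15:05 UTC on Apr 2.
Add 7 hours 32 minutes flight time → 22:37 UTC.
Darwin is UTC+9:30, so local arrival = 22:37 + 9:30 = 08:07 on Apr 3.
Layover = 15:57 − 08:07 = 7 hours 50 minutes.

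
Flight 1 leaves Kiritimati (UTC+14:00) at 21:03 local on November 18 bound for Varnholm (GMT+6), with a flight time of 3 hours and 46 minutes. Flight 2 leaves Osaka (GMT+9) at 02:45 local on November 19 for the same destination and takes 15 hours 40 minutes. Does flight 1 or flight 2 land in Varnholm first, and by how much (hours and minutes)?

the first, by 22 hours 36 minutes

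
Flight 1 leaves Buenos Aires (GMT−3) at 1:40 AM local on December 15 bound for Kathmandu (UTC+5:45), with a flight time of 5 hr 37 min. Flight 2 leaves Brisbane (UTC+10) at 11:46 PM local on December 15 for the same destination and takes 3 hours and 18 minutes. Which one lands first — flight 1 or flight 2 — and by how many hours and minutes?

the first, by 6 hours 47 minutes

Flight 1 in UTC: 1:40 AM + 3:00 = 4:40 AM on Dec 15.
+5 hours and 37 minutes → arrive 10:17 AM UTC on Dec 15.
Flight 2 in UTC: 11:46 PM − 10:00 = 1:46 PM on Dec 15.
+3 hours and 18 minutes → arrive 5:04 PM UTC on Dec 15.
Flight 1 lands earlier by 6 hours 47 minutes.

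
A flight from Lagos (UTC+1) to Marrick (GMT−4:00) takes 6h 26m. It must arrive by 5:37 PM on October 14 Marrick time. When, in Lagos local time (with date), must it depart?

4:11 PM on Oct 14

Target arrival in UTC: 5:37 PM + 4:00 = 9:37 PM on Oct 14.
Subtract 6 hours 26 minutes → departure 3:11 PM UTC on Oct 14.
Lagos is UTC+1:00: 3:11 PM + 1:00 = 4:11 PM on Oct 14.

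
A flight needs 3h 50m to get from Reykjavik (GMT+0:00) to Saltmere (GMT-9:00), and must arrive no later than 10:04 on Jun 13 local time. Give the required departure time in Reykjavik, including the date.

Target arrival in UTC: 10:04 + 9:00 = 19:04 on Jun 13.
Subtract 3 hours and 50 minutes → departure 15:14 UTC on Jun 13.
Reykjavik is UTC+0, so departure is 15:14 on Jun 13.

15:14 on Jun 13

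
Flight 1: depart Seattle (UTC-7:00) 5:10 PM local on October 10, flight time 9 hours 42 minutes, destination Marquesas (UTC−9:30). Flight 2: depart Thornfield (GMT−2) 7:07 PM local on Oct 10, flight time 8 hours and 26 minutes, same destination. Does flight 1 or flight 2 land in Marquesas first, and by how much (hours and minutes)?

the second, by 4 hours 19 minutes

Flight 1 in UTC: 5:10 PM + 7:00 = 12:10 AM on Oct 11.
+9 hours 42 minutes → arrive 9:52 AM UTC on Oct 11.
Flight 2 in UTC: 7:07 PM + 2:00 = 9:07 PM on Oct 10.
+8 hours and 26 minutes → arrive 5:33 AM UTC on Oct 11.
Flight 2 lands earlier by 4 hours 19 minutes.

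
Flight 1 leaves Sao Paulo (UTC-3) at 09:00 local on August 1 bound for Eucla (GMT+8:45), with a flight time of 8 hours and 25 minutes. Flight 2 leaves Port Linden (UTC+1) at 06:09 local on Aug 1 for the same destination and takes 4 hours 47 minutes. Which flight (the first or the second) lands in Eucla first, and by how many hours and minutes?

Flight 1 in UTC: 09:00 + 3:00 = 12:00 on Aug 1.
+8 hours and 25 minutes → arrive 20:25 UTC on Aug 1.
Flight 2 in UTC: 06:09 − 1:00 = 05:09 on Aug 1.
+4 hours 47 minutes → arrive 09:56 UTC on Aug 1.
Flight 2 lands earlier by 10 hours 29 minutes.

the second, by 10 hours 29 minutes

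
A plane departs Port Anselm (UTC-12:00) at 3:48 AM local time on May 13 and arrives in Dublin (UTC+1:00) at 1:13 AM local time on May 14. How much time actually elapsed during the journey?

Dublin is 13:00 ahead of Port Anselm.
Clock-face elapsed time (ignoring zones) is 21 hours 25 minutes.
Actual elapsed = 21 hours 25 minutes − 13:00 = 8 hours 25 minutes.

8 hours 25 minutes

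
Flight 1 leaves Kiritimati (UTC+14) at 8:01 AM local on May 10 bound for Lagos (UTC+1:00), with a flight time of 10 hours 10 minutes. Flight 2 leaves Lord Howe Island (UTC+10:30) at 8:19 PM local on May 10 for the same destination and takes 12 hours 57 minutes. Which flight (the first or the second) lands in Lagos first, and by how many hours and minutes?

the first, by 18 hours 35 minutes

Flight 1 in UTC: 8:01 AM − 14:00 = 6:01 PM on May 9.
+10 hours 10 minutes → arrive 4:11 AM UTC on May 10.
Flight 2 in UTC: 8:19 PM − 10:30 = 9:49 AM on May 10.
+12 hours 57 minutes → arrive 10:46 PM UTC on May 10.
Flight 1 lands earlier by 18 hours 35 minutes.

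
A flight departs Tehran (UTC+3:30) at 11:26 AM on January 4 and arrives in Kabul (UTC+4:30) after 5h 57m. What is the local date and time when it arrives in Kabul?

Convert departure to UTC: 11:26 AM − 3:30 = 7:56 AM UTC on Jan 4.
Add 5 hours 57 minutes travel time → 1:53 PM UTC.
Kabul is UTC+4:30, so local arrival = 1:53 PM + 4:30 = 6:23 PM on Jan 4.

6:23 PM on Jan 4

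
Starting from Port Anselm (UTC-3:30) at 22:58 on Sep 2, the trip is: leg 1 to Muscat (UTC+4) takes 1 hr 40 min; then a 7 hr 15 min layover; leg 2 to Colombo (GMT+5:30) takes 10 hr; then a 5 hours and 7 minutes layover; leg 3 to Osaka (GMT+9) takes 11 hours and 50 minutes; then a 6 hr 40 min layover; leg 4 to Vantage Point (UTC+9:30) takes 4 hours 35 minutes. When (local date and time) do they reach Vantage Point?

Convert departure to UTC: 22:58 + 3:30 = 02:28 UTC on Sep 3.
Add 1 hour 40 minutes leg 1 → 04:08 UTC.
Add 7 hours 15 minutes layover in Muscat → 11:23 UTC.
Add 10 hours leg 2 → 21:23 UTC.
Add 5 hours 7 minutes layover in Colombo → 02:30 UTC (Sep 4).
Add 11 hours 50 minutes leg 3 → 14:20 UTC.
Add 6 hours 40 minutes layover in Osaka → 21:00 UTC.
Add 4 hours 35 minutes leg 4 → 01:35 UTC (Sep 5).
Vantage Point is UTC+9:30, so local arrival = 01:35 + 9:30 = 11:05 on Sep 5.

11:05 on September 5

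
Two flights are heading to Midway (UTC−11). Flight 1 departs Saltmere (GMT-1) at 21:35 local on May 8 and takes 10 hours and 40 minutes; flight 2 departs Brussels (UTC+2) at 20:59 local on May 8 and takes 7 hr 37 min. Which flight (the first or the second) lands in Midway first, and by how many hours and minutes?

Flight 1 in UTC: 21:35 + 1:00 = 22:35 on May 8.
+10 hours 40 minutes → arrive 09:15 UTC on May 9.
Flight 2 in UTC: 20:59 − 2:00 = 18:59 on May 8.
+7 hours and 37 minutes → arrive 02:36 UTC on May 9.
Flight 2 lands earlier by 6 hours 39 minutes.

the second, by 6 hours 39 minutes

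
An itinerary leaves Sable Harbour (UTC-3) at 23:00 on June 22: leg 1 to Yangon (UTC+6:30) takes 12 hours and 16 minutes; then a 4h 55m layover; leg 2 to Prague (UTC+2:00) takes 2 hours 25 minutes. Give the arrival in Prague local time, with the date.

Convert departure to UTC: 23:00 + 3:00 = 02:00 UTC on Jun 23.
Add 12 hours 16 minutes leg 1 → 14:16 UTC.
Add 4 hours and 55 minutes layover in Yangon → 19:11 UTC.
Add 2 hours and 25 minutes leg 2 → 21:36 UTC.
Prague is UTC+2:00, so local arrival = 21:36 + 2:00 = 23:36 on Jun 23.

23:36 on June 23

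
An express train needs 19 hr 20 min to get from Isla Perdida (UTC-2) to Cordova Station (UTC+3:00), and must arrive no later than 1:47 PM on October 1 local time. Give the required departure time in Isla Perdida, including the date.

Target arrival in UTC: 1:47 PM − 3:00 = 10:47 AM on Oct 1.
Subtract 19 hours and 20 minutes → departure 3:27 PM UTC on Sep 30.
Isla Perdida is UTC−2:00: 3:27 PM − 2:00 = 1:27 PM on Sep 30.

1:27 PM on Sep 30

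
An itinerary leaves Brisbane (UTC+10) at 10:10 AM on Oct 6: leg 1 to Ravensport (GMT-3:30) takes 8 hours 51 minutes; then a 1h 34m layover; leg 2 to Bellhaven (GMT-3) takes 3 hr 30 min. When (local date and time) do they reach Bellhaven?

11:05 AM on Oct 6

Convert departure to UTC: 10:10 AM − 10:00 = 12:10 AM UTC on Oct 6.
Add 8 hours 51 minutes leg 1 → 9:01 AM UTC.
Add 1 hour and 34 minutes layover in Ravensport → 10:35 AM UTC.
Add 3 hours 30 minutes leg 2 → 2:05 PM UTC.
Bellhaven is UTC−3:00, so local arrival = 2:05 PM − 3:00 = 11:05 AM on Oct 6.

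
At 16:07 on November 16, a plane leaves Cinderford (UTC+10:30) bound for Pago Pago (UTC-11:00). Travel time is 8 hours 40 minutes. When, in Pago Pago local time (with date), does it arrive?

Pago Pago is 21:30 behind Cinderford.
After 8 hours and 40 minutes it is 00:47 (Nov 17) in Cinderford.
Shift by the zone difference: 00:47 − 21:30 = 03:17 on Nov 16 in Pago Pago.

03:17 on November 16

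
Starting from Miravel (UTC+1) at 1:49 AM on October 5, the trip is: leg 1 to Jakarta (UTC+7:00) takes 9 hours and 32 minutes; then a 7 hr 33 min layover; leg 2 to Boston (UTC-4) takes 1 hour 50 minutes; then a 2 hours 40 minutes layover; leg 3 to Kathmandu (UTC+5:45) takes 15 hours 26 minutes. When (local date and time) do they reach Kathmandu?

7:35 PM on October 6

Convert departure to UTC: 1:49 AM − 1:00 = 12:49 AM UTC on Oct 5.
Add 9 hours 32 minutes leg 1 → 10:21 AM UTC.
Add 7 hours 33 minutes layover in Jakarta → 5:54 PM UTC.
Add 1 hour 50 minutes leg 2 → 7:44 PM UTC.
Add 2 hours and 40 minutes layover in Boston → 10:24 PM UTC.
Add 15 hours and 26 minutes leg 3 → 1:50 PM UTC (Oct 6).
Kathmandu is UTC+5:45, so local arrival = 1:50 PM + 5:45 = 7:35 PM on Oct 6.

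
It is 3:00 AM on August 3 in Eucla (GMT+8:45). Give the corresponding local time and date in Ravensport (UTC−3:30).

Ravensport is 12:15 behind Eucla.
Shift by the zone difference: 3:00 AM − 12:15 = 2:45 PM on Aug 2 in Ravensport.

2:45 PM on Aug 2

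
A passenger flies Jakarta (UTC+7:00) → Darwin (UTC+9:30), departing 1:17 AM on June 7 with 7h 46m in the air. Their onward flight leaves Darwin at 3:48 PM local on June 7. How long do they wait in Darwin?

4 hours 15 minutes

Convert departure to UTC: 1:17 AM − 7:00 = 6:17 PM UTC on Jun 6.
Add 7 hours and 46 minutes flight time → 2:03 AM UTC (Jun 7).
Darwin is UTC+9:30, so local arrival = 2:03 AM + 9:30 = 11:33 AM on Jun 7.
Layover = 3:48 PM − 11:33 AM = 4 hours 15 minutes.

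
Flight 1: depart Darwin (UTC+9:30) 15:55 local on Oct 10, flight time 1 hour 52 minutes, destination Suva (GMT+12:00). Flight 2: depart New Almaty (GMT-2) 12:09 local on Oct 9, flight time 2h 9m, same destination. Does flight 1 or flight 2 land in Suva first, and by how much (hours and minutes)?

Flight 1 in UTC: 15:55 − 9:30 = 06:25 on Oct 10.
+1 hour and 52 minutes → arrive 08:17 UTC on Oct 10.
Flight 2 in UTC: 12:09 + 2:00 = 14:09 on Oct 9.
+2 hours 9 minutes → arrive 16:18 UTC on Oct 9.
Flight 2 lands earlier by 15 hours 59 minutes.

the second, by 15 hours 59 minutes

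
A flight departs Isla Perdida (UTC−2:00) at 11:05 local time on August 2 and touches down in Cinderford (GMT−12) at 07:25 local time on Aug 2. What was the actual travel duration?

6 hours 20 minutes

Departure in UTC: 11:05 + 2:00 = 13:05 on Aug 2.
Arrival in UTC: 07:25 + 12:00 = 19:25 on Aug 2.
Elapsed = 19:25 − 13:05 = 6 hours 20 minutes.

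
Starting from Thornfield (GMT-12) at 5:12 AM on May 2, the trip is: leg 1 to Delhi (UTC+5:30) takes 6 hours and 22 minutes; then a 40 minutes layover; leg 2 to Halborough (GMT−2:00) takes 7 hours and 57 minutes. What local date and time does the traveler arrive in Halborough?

6:11 AM on May 3

Convert departure to UTC: 5:12 AM + 12:00 = 5:12 PM UTC on May 2.
Add 6 hours 22 minutes leg 1 → 11:34 PM UTC.
Add 40 minutes layover in Delhi → 12:14 AM UTC (May 3).
Add 7 hours and 57 minutes leg 2 → 8:11 AM UTC.
Halborough is UTC−2:00, so local arrival = 8:11 AM − 2:00 = 6:11 AM on May 3.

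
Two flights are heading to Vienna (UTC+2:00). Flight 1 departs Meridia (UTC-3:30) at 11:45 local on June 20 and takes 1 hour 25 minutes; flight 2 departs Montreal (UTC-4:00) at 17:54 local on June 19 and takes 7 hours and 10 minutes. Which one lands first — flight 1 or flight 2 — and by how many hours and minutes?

the second, by 11 hours 36 minutes

Flight 1 in UTC: 11:45 + 3:30 = 15:15 on Jun 20.
+1 hour and 25 minutes → arrive 16:40 UTC on Jun 20.
Flight 2 in UTC: 17:54 + 4:00 = 21:54 on Jun 19.
+7 hours and 10 minutes → arrive 05:04 UTC on Jun 20.
Flight 2 lands earlier by 11 hours 36 minutes.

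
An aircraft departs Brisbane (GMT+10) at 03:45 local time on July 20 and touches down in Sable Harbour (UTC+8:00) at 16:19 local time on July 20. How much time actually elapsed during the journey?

14 hours 34 minutes

Sable Harbour is 2:00 behind Brisbane.
Clock-face elapsed time (ignoring zones) is 12 hours 34 minutes.
Actual elapsed = 12 hours 34 minutes + 2:00 = 14 hours 34 minutes.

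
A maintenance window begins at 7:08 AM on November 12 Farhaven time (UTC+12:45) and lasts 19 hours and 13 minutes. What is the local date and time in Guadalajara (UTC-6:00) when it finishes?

Convert start to UTC: 7:08 AM − 12:45 = 6:23 PM UTC on Nov 11.
Add 19 hours 13 minutes duration → 1:36 PM UTC (Nov 12).
Guadalajara is UTC−6:00, so local end time = 1:36 PM − 6:00 = 7:36 AM on Nov 12.

7:36 AM on November 12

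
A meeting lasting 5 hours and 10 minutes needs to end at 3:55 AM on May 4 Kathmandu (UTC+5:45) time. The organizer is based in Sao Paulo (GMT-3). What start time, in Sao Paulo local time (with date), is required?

Target end time in UTC: 3:55 AM − 5:45 = 10:10 PM on May 3.
Subtract 5 hours 10 minutes → start 5:00 PM UTC on May 3.
Sao Paulo is UTC−3:00: 5:00 PM − 3:00 = 2:00 PM on May 3.

2:00 PM on May 3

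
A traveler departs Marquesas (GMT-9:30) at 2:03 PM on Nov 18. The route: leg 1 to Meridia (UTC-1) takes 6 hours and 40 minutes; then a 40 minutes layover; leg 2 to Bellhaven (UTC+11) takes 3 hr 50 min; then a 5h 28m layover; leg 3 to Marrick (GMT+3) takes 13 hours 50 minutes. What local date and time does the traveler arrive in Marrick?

9:01 AM on November 20

Convert departure to UTC: 2:03 PM + 9:30 = 11:33 PM UTC on Nov 18.
Add 6 hours 40 minutes leg 1 → 6:13 AM UTC (Nov 19).
Add 40 minutes layover in Meridia → 6:53 AM UTC.
Add 3 hours 50 minutes leg 2 → 10:43 AM UTC.
Add 5 hours and 28 minutes layover in Bellhaven → 4:11 PM UTC.
Add 13 hours 50 minutes leg 3 → 6:01 AM UTC (Nov 20).
Marrick is UTC+3:00, so local arrival = 6:01 AM + 3:00 = 9:01 AM on Nov 20.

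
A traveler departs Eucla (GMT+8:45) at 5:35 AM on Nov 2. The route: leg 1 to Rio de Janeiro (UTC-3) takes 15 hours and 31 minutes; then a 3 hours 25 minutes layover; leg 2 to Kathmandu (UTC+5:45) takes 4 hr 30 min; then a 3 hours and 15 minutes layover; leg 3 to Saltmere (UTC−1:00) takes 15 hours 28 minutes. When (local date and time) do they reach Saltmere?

Convert departure to UTC: 5:35 AM − 8:45 = 8:50 PM UTC on Nov 1.
Add 15 hours 31 minutes leg 1 → 12:21 PM UTC (Nov 2).
Add 3 hours 25 minutes layover in Rio de Janeiro → 3:46 PM UTC.
Add 4 hours and 30 minutes leg 2 → 8:16 PM UTC.
Add 3 hours and 15 minutes layover in Kathmandu → 11:31 PM UTC.
Add 15 hours 28 minutes leg 3 → 2:59 PM UTC (Nov 3).
Saltmere is UTC−1:00, so local arrival = 2:59 PM − 1:00 = 1:59 PM on Nov 3.

1:59 PM on November 3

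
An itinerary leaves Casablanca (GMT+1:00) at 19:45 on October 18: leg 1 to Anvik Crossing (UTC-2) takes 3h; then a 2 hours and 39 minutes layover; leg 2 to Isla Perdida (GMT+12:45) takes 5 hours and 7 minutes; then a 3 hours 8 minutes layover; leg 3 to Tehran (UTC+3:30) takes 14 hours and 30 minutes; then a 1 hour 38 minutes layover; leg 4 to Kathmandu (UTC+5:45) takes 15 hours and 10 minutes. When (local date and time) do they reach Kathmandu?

21:42 on Oct 20

Convert departure to UTC: 19:45 − 1:00 = 18:45 UTC on Oct 18.
Add 3 hours leg 1 → 21:45 UTC.
Add 2 hours and 39 minutes layover in Anvik Crossing → 00:24 UTC (Oct 19).
Add 5 hours and 7 minutes leg 2 → 05:31 UTC.
Add 3 hours and 8 minutes layover in Isla Perdida → 08:39 UTC.
Add 14 hours 30 minutes leg 3 → 23:09 UTC.
Add 1 hour 38 minutes layover in Tehran → 00:47 UTC (Oct 20).
Add 15 hours 10 minutes leg 4 → 15:57 UTC.
Kathmandu is UTC+5:45, so local arrival = 15:57 + 5:45 = 21:42 on Oct 20.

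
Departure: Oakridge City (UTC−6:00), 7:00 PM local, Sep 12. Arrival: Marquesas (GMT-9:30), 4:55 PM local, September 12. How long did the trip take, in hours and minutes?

1 hour 25 minutes

Departure in UTC: 7:00 PM + 6:00 = 1:00 AM on Sep 13.
Arrival in UTC: 4:55 PM + 9:30 = 2:25 AM on Sep 13.
Elapsed = 2:25 AM − 1:00 AM = 1 hour 25 minutes.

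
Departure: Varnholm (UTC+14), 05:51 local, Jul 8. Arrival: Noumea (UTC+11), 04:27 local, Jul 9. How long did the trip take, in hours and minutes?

25 hours 36 minutes

Departure in UTC: 05:51 − 14:00 = 15:51 on Jul 7.
Arrival in UTC: 04:27 − 11:00 = 17:27 on Jul 8.
Elapsed = 17:27 − 15:51 (+1 day) = 25 hours 36 minutes.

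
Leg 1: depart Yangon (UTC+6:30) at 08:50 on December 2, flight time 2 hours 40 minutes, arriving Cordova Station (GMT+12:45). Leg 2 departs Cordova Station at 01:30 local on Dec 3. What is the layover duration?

Convert departure to UTC: 08:50 − 6:30 = 02:20 UTC on Dec 2.
Add 2 hours 40 minutes flight time → 05:00 UTC.
Cordova Station is UTC+12:45, so local arrival = 05:00 + 12:45 = 17:45 on Dec 2.
Layover = 01:30 − 17:45 (+1 day) = 7 hours 45 minutes.

7 hours 45 minutes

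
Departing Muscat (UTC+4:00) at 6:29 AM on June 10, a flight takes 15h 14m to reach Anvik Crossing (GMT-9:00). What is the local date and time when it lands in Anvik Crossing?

Convert departure to UTC: 6:29 AM − 4:00 = 2:29 AM UTC on Jun 10.
Add 15 hours 14 minutes travel time → 5:43 PM UTC.
Anvik Crossing is UTC−9:00, so local arrival = 5:43 PM − 9:00 = 8:43 AM on Jun 10.

8:43 AM on June 10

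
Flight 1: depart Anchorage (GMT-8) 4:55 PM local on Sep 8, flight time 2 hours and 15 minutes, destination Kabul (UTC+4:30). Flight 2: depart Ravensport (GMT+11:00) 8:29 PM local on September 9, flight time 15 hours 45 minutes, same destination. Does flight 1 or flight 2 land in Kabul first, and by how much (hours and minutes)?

Flight 1 in UTC: 4:55 PM + 8:00 = 12:55 AM on Sep 9.
+2 hours and 15 minutes → arrive 3:10 AM UTC on Sep 9.
Flight 2 in UTC: 8:29 PM − 11:00 = 9:29 AM on Sep 9.
+15 hours and 45 minutes → arrive 1:14 AM UTC on Sep 10.
Flight 1 lands earlier by 22 hours 4 minutes.

the first, by 22 hours 4 minutes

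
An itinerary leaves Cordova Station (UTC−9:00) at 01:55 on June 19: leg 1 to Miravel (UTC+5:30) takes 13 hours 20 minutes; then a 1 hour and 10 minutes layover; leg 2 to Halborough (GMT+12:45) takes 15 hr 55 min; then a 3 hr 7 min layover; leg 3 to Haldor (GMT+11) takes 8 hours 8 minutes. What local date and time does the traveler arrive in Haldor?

15:35 on June 21

Convert departure to UTC: 01:55 + 9:00 = 10:55 UTC on Jun 19.
Add 13 hours and 20 minutes leg 1 → 00:15 UTC (Jun 20).
Add 1 hour 10 minutes layover in Miravel → 01:25 UTC.
Add 15 hours 55 minutes leg 2 → 17:20 UTC.
Add 3 hours 7 minutes layover in Halborough → 20:27 UTC.
Add 8 hours and 8 minutes leg 3 → 04:35 UTC (Jun 21).
Haldor is UTC+11:00, so local arrival = 04:35 + 11:00 = 15:35 on Jun 21.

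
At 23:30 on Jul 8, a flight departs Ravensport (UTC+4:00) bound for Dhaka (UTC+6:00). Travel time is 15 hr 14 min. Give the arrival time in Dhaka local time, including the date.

16:44 on Jul 9

Convert departure to UTC: 23:30 − 4:00 = 19:30 UTC on Jul 8.
Add 15 hours 14 minutes travel time → 10:44 UTC (Jul 9).
Dhaka is UTC+6:00, so local arrival = 10:44 + 6:00 = 16:44 on Jul 9.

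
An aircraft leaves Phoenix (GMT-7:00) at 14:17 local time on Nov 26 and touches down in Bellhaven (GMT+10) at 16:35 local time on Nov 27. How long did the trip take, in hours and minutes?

Departure in UTC: 14:17 + 7:00 = 21:17 on Nov 26.
Arrival in UTC: 16:35 − 10:00 = 06:35 on Nov 27.
Elapsed = 06:35 − 21:17 (+1 day) = 9 hours 18 minutes.

9 hours 18 minutes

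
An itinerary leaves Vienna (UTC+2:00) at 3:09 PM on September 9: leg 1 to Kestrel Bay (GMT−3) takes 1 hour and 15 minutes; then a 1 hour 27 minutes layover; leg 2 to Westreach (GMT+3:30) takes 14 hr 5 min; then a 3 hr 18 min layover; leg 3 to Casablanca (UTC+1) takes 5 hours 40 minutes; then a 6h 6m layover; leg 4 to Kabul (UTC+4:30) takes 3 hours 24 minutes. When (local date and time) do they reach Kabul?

4:54 AM on September 11

Convert departure to UTC: 3:09 PM − 2:00 = 1:09 PM UTC on Sep 9.
Add 1 hour and 15 minutes leg 1 → 2:24 PM UTC.
Add 1 hour 27 minutes layover in Kestrel Bay → 3:51 PM UTC.
Add 14 hours and 5 minutes leg 2 → 5:56 AM UTC (Sep 10).
Add 3 hours 18 minutes layover in Westreach → 9:14 AM UTC.
Add 5 hours and 40 minutes leg 3 → 2:54 PM UTC.
Add 6 hours and 6 minutes layover in Casablanca → 9:00 PM UTC.
Add 3 hours 24 minutes leg 4 → 12:24 AM UTC (Sep 11).
Kabul is UTC+4:30, so local arrival = 12:24 AM + 4:30 = 4:54 AM on Sep 11.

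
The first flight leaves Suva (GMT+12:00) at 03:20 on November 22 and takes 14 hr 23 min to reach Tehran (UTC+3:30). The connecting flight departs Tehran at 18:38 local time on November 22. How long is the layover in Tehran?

9 hours 25 minutes

Convert departure to UTC: 03:20 − 12:00 = 15:20 UTC on Nov 21.
Add 14 hours 23 minutes flight time → 05:43 UTC (Nov 22).
Tehran is UTC+3:30, so local arrival = 05:43 + 3:30 = 09:13 on Nov 22.
Layover = 18:38 − 09:13 = 9 hours 25 minutes.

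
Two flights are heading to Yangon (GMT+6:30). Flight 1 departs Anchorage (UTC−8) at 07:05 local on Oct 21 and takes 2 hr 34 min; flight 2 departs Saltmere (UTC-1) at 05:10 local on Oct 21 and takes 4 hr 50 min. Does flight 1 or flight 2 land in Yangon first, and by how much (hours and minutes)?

the second, by 6 hours 39 minutes

Flight 1 in UTC: 07:05 + 8:00 = 15:05 on Oct 21.
+2 hours and 34 minutes → arrive 17:39 UTC on Oct 21.
Flight 2 in UTC: 05:10 + 1:00 = 06:10 on Oct 21.
+4 hours and 50 minutes → arrive 11:00 UTC on Oct 21.
Flight 2 lands earlier by 6 hours 39 minutes.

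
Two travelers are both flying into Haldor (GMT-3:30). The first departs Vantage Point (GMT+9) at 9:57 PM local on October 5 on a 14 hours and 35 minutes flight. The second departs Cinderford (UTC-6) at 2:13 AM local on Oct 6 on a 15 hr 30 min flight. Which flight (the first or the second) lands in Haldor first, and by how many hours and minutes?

Flight 1 in UTC: 9:57 PM − 9:00 = 12:57 PM on Oct 5.
+14 hours 35 minutes → arrive 3:32 AM UTC on Oct 6.
Flight 2 in UTC: 2:13 AM + 6:00 = 8:13 AM on Oct 6.
+15 hours 30 minutes → arrive 11:43 PM UTC on Oct 6.
Flight 1 lands earlier by 20 hours 11 minutes.

the first, by 20 hours 11 minutes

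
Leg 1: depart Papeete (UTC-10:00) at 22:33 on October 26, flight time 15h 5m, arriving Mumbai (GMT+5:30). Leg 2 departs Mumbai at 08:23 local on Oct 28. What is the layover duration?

Convert departure to UTC: 22:33 + 10:00 = 08:33 UTC on Oct 27.
Add 15 hours 5 minutes flight time → 23:38 UTC.
Mumbai is UTC+5:30, so local arrival = 23:38 + 5:30 = 05:08 on Oct 28.
Layover = 08:23 − 05:08 = 3 hours 15 minutes.

3 hours 15 minutes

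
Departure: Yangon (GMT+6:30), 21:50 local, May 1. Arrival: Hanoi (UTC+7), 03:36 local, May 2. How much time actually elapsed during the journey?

Departure in UTC: 21:50 − 6:30 = 15:20 on May 1.
Arrival in UTC: 03:36 − 7:00 = 20:36 on May 1.
Elapsed = 20:36 − 15:20 = 5 hours 16 minutes.

5 hours 16 minutes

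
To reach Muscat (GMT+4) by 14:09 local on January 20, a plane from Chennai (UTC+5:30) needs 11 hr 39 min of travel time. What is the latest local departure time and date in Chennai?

04:00 on Jan 20

Target arrival in UTC: 14:09 − 4:00 = 10:09 on Jan 20.
Subtract 11 hours 39 minutes → departure 22:30 UTC on Jan 19.
Chennai is UTC+5:30: 22:30 + 5:30 = 04:00 on Jan 20.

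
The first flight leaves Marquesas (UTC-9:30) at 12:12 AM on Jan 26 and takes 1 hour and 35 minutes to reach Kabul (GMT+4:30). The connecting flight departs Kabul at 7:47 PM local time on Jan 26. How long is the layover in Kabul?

4 hours

Convert departure to UTC: 12:12 AM + 9:30 = 9:42 AM UTC on Jan 26.
Add 1 hour and 35 minutes flight time → 11:17 AM UTC.
Kabul is UTC+4:30, so local arrival = 11:17 AM + 4:30 = 3:47 PM on Jan 26.
Layover = 7:47 PM − 3:47 PM = 4 hours.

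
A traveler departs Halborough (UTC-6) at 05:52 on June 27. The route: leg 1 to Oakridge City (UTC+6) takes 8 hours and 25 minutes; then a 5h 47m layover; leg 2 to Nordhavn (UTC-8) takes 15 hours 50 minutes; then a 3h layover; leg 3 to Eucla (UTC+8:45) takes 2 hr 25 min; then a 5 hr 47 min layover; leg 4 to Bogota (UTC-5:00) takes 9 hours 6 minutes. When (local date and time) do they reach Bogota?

09:12 on Jun 29

Convert departure to UTC: 05:52 + 6:00 = 11:52 UTC on Jun 27.
Add 8 hours and 25 minutes leg 1 → 20:17 UTC.
Add 5 hours 47 minutes layover in Oakridge City → 02:04 UTC (Jun 28).
Add 15 hours 50 minutes leg 2 → 17:54 UTC.
Add 3 hours layover in Nordhavn → 20:54 UTC.
Add 2 hours and 25 minutes leg 3 → 23:19 UTC.
Add 5 hours 47 minutes layover in Eucla → 05:06 UTC (Jun 29).
Add 9 hours 6 minutes leg 4 → 14:12 UTC.
Bogota is UTC−5:00, so local arrival = 14:12 − 5:00 = 09:12 on Jun 29.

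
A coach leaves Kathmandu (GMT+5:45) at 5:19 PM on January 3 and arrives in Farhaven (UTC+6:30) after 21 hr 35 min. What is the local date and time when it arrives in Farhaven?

3:39 PM on Jan 4

Convert departure to UTC: 5:19 PM − 5:45 = 11:34 AM UTC on Jan 3.
Add 21 hours and 35 minutes travel time → 9:09 AM UTC (Jan 4).
Farhaven is UTC+6:30, so local arrival = 9:09 AM + 6:30 = 3:39 PM on Jan 4.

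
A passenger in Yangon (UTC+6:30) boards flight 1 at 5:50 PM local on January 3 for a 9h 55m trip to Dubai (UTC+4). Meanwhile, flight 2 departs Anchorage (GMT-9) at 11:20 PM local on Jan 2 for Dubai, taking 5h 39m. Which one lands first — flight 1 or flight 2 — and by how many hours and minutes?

the second, by 7 hours 16 minutes

Flight 1 in UTC: 5:50 PM − 6:30 = 11:20 AM on Jan 3.
+9 hours and 55 minutes → arrive 9:15 PM UTC on Jan 3.
Flight 2 in UTC: 11:20 PM + 9:00 = 8:20 AM on Jan 3.
+5 hours 39 minutes → arrive 1:59 PM UTC on Jan 3.
Flight 2 lands earlier by 7 hours 16 minutes.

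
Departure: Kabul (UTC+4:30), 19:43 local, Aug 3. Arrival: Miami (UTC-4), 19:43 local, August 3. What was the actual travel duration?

Departure in UTC: 19:43 − 4:30 = 15:13 on Aug 3.
Arrival in UTC: 19:43 + 4:00 = 23:43 on Aug 3.
Elapsed = 23:43 − 15:13 = 8 hours 30 minutes.

8 hours 30 minutes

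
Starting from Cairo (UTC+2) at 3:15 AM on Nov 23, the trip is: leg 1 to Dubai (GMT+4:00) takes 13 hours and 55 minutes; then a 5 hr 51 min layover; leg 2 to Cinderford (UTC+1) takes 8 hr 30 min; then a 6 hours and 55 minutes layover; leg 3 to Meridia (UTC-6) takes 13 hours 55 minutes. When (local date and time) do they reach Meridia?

8:21 PM on November 24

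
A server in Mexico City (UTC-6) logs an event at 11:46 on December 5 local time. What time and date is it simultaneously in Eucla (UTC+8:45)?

02:31 on Dec 6

In UTC: 11:46 + 6:00 = 17:46 on Dec 5.
Eucla is UTC+8:45: 17:46 + 8:45 = 02:31 on Dec 6.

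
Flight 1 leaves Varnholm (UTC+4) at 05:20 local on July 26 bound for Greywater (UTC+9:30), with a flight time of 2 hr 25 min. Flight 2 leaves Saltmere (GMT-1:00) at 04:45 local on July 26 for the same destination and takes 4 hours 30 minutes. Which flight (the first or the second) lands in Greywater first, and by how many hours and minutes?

the first, by 6 hours 30 minutes

Flight 1 in UTC: 05:20 − 4:00 = 01:20 on Jul 26.
+2 hours and 25 minutes → arrive 03:45 UTC on Jul 26.
Flight 2 in UTC: 04:45 + 1:00 = 05:45 on Jul 26.
+4 hours and 30 minutes → arrive 10:15 UTC on Jul 26.
Flight 1 lands earlier by 6 hours 30 minutes.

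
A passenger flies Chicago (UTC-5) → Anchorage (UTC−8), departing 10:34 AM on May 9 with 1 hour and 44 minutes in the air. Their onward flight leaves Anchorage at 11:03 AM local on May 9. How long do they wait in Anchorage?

1 hour 45 minutes

Convert departure to UTC: 10:34 AM + 5:00 = 3:34 PM UTC on May 9.
Add 1 hour 44 minutes flight time → 5:18 PM UTC.
Anchorage is UTC−8:00, so local arrival = 5:18 PM − 8:00 = 9:18 AM on May 9.
Layover = 11:03 AM − 9:18 AM = 1 hour 45 minutes.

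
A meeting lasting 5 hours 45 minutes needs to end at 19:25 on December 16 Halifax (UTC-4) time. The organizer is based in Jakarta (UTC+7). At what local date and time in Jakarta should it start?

00:40 on Dec 17

Target end time in UTC: 19:25 + 4:00 = 23:25 on Dec 16.
Subtract 5 hours and 45 minutes → start 17:40 UTC on Dec 16.
Jakarta is UTC+7:00: 17:40 + 7:00 = 00:40 on Dec 17.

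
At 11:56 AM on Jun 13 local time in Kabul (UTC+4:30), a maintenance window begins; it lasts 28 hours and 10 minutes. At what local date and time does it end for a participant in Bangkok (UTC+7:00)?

6:36 PM on June 14

Bangkok is 2:30 ahead of Kabul.
After 28 hours and 10 minutes it is 4:06 PM (Jun 14) in Kabul.
Shift by the zone difference: 4:06 PM + 2:30 = 6:36 PM on Jun 14 in Bangkok.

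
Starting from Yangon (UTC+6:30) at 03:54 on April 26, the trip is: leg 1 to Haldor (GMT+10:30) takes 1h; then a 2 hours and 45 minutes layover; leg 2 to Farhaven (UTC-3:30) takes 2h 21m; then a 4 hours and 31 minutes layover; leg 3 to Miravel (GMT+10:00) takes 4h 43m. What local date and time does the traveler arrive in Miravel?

22:44 on April 26

Convert departure to UTC: 03:54 − 6:30 = 21:24 UTC on Apr 25.
Add 1 hour leg 1 → 22:24 UTC.
Add 2 hours 45 minutes layover in Haldor → 01:09 UTC (Apr 26).
Add 2 hours 21 minutes leg 2 → 03:30 UTC.
Add 4 hours 31 minutes layover in Farhaven → 08:01 UTC.
Add 4 hours 43 minutes leg 3 → 12:44 UTC.
Miravel is UTC+10:00, so local arrival = 12:44 + 10:00 = 22:44 on Apr 26.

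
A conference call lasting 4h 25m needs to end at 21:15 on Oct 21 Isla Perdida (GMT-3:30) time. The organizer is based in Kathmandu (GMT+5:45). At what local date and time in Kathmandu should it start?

02:05 on October 22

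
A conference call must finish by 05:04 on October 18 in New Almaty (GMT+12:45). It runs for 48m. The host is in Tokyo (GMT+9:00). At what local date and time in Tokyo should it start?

00:31 on October 18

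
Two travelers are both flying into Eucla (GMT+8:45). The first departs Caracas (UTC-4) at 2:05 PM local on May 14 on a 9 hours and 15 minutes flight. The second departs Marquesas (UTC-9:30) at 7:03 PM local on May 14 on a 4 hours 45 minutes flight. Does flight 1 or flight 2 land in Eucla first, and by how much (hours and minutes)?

Flight 1 in UTC: 2:05 PM + 4:00 = 6:05 PM on May 14.
+9 hours and 15 minutes → arrive 3:20 AM UTC on May 15.
Flight 2 in UTC: 7:03 PM + 9:30 = 4:33 AM on May 15.
+4 hours 45 minutes → arrive 9:18 AM UTC on May 15.
Flight 1 lands earlier by 5 hours 58 minutes.

the first, by 5 hours 58 minutes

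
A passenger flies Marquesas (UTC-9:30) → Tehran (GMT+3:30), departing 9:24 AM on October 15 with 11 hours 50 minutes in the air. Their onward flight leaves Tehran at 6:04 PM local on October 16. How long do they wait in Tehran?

Convert departure to UTC: 9:24 AM + 9:30 = 6:54 PM UTC on Oct 15.
Add 11 hours and 50 minutes flight time → 6:44 AM UTC (Oct 16).
Tehran is UTC+3:30, so local arrival = 6:44 AM + 3:30 = 10:14 AM on Oct 16.
Layover = 6:04 PM − 10:14 AM = 7 hours 50 minutes.

7 hours 50 minutes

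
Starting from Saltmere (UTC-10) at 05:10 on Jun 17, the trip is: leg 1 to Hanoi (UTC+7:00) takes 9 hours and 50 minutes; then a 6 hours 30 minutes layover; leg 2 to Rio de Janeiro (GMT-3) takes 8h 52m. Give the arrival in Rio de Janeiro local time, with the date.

13:22 on Jun 18

Convert departure to UTC: 05:10 + 10:00 = 15:10 UTC on Jun 17.
Add 9 hours and 50 minutes leg 1 → 01:00 UTC (Jun 18).
Add 6 hours and 30 minutes layover in Hanoi → 07:30 UTC.
Add 8 hours 52 minutes leg 2 → 16:22 UTC.
Rio de Janeiro is UTC−3:00, so local arrival = 16:22 − 3:00 = 13:22 on Jun 18.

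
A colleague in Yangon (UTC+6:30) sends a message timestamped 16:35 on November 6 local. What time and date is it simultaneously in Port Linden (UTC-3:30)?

Port Linden is 10:00 behind Yangon.
Shift by the zone difference: 16:35 − 10:00 = 06:35 on Nov 6 in Port Linden.

06:35 on November 6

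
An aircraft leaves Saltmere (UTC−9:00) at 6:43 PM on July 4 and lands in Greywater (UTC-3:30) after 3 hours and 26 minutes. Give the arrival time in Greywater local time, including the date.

Greywater is 5:30 ahead of Saltmere.
After 3 hours 26 minutes it is 10:09 PM in Saltmere.
Shift by the zone difference: 10:09 PM + 5:30 = 3:39 AM on Jul 5 in Greywater.

3:39 AM on July 5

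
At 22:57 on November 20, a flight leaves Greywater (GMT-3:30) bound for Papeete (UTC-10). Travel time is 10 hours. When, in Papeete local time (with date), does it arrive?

02:27 on November 21

Convert departure to UTC: 22:57 + 3:30 = 02:27 UTC on Nov 21.
Add 10 hours travel time → 12:27 UTC.
Papeete is UTC−10:00, so local arrival = 12:27 − 10:00 = 02:27 on Nov 21.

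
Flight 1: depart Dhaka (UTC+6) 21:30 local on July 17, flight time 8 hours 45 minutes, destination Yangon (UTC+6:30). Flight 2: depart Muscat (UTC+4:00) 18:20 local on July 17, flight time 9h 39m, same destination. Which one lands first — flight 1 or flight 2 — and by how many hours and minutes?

Flight 1 in UTC: 21:30 − 6:00 = 15:30 on Jul 17.
+8 hours and 45 minutes → arrive 00:15 UTC on Jul 18.
Flight 2 in UTC: 18:20 − 4:00 = 14:20 on Jul 17.
+9 hours and 39 minutes → arrive 23:59 UTC on Jul 17.
Flight 2 lands earlier by 16 minutes.

the second, by 16 minutes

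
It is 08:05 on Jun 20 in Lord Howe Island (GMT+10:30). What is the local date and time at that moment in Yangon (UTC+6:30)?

04:05 on June 20

In UTC: 08:05 − 10:30 = 21:35 on Jun 19.
Yangon is UTC+6:30: 21:35 + 6:30 = 04:05 on Jun 20.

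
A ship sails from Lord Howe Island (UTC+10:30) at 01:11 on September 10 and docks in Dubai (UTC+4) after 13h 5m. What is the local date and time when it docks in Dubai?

07:46 on September 10

Convert departure to UTC: 01:11 − 10:30 = 14:41 UTC on Sep 9.
Add 13 hours and 5 minutes travel time → 03:46 UTC (Sep 10).
Dubai is UTC+4:00, so local arrival = 03:46 + 4:00 = 07:46 on Sep 10.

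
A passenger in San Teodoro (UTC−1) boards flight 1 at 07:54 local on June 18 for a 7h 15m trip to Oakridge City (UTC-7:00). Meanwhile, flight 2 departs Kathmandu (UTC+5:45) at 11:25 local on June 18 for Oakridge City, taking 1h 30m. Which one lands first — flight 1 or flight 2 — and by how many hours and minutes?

the second, by 8 hours 59 minutes

Flight 1 in UTC: 07:54 + 1:00 = 08:54 on Jun 18.
+7 hours and 15 minutes → arrive 16:09 UTC on Jun 18.
Flight 2 in UTC: 11:25 − 5:45 = 05:40 on Jun 18.
+1 hour 30 minutes → arrive 07:10 UTC on Jun 18.
Flight 2 lands earlier by 8 hours 59 minutes.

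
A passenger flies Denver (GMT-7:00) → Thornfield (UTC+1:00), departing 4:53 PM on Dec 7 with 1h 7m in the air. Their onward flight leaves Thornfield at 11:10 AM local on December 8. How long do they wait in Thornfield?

9 hours 10 minutes

Convert departure to UTC: 4:53 PM + 7:00 = 11:53 PM UTC on Dec 7.
Add 1 hour and 7 minutes flight time → 1:00 AM UTC (Dec 8).
Thornfield is UTC+1:00, so local arrival = 1:00 AM + 1:00 = 2:00 AM on Dec 8.
Layover = 11:10 AM − 2:00 AM = 9 hours 10 minutes.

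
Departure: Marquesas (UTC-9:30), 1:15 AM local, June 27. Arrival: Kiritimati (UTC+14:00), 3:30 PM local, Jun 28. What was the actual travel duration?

Departure in UTC: 1:15 AM + 9:30 = 10:45 AM on Jun 27.
Arrival in UTC: 3:30 PM − 14:00 = 1:30 AM on Jun 28.
Elapsed = 1:30 AM − 10:45 AM (+1 day) = 14 hours 45 minutes.

14 hours 45 minutes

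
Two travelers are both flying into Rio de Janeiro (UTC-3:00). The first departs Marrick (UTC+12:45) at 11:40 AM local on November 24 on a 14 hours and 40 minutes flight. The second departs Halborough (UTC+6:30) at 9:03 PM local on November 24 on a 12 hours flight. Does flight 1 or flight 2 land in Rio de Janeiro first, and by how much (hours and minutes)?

Flight 1 in UTC: 11:40 AM − 12:45 = 10:55 PM on Nov 23.
+14 hours and 40 minutes → arrive 1:35 PM UTC on Nov 24.
Flight 2 in UTC: 9:03 PM − 6:30 = 2:33 PM on Nov 24.
+12 hours → arrive 2:33 AM UTC on Nov 25.
Flight 1 lands earlier by 12 hours 58 minutes.

the first, by 12 hours 58 minutes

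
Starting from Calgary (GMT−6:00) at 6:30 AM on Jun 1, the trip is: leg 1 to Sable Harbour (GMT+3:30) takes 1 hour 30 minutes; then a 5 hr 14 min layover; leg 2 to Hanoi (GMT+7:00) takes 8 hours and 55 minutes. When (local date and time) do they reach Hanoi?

Convert departure to UTC: 6:30 AM + 6:00 = 12:30 PM UTC on Jun 1.
Add 1 hour and 30 minutes leg 1 → 2:00 PM UTC.
Add 5 hours 14 minutes layover in Sable Harbour → 7:14 PM UTC.
Add 8 hours 55 minutes leg 2 → 4:09 AM UTC (Jun 2).
Hanoi is UTC+7:00, so local arrival = 4:09 AM + 7:00 = 11:09 AM on Jun 2.

11:09 AM on Jun 2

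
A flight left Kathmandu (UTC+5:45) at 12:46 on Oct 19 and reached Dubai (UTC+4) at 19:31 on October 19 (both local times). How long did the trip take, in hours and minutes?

8 hours 30 minutes

Departure in UTC: 12:46 − 5:45 = 07:01 on Oct 19.
Arrival in UTC: 19:31 − 4:00 = 15:31 on Oct 19.
Elapsed = 15:31 − 07:01 = 8 hours 30 minutes.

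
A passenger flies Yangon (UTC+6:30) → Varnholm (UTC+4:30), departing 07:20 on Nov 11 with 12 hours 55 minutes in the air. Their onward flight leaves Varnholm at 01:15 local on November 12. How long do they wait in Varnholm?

Convert departure to UTC: 07:20 − 6:30 = 00:50 UTC on Nov 11.
Add 12 hours and 55 minutes flight time → 13:45 UTC.
Varnholm is UTC+4:30, so local arrival = 13:45 + 4:30 = 18:15 on Nov 11.
Layover = 01:15 − 18:15 (+1 day) = 7 hours.

7 hours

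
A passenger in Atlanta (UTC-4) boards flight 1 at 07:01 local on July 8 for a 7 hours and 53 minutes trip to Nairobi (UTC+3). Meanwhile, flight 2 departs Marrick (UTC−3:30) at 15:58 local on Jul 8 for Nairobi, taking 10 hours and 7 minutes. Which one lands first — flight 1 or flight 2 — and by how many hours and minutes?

Flight 1 in UTC: 07:01 + 4:00 = 11:01 on Jul 8.
+7 hours and 53 minutes → arrive 18:54 UTC on Jul 8.
Flight 2 in UTC: 15:58 + 3:30 = 19:28 on Jul 8.
+10 hours 7 minutes → arrive 05:35 UTC on Jul 9.
Flight 1 lands earlier by 10 hours 41 minutes.

the first, by 10 hours 41 minutes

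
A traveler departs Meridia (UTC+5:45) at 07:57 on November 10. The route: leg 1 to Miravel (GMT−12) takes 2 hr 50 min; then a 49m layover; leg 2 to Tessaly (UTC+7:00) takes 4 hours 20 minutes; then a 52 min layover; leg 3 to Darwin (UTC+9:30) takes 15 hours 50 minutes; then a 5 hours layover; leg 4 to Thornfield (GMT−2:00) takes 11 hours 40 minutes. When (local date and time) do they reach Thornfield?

Convert departure to UTC: 07:57 − 5:45 = 02:12 UTC on Nov 10.
Add 2 hours 50 minutes leg 1 → 05:02 UTC.
Add 49 minutes layover in Miravel → 05:51 UTC.
Add 4 hours and 20 minutes leg 2 → 10:11 UTC.
Add 52 minutes layover in Tessaly → 11:03 UTC.
Add 15 hours 50 minutes leg 3 → 02:53 UTC (Nov 11).
Add 5 hours layover in Darwin → 07:53 UTC.
Add 11 hours and 40 minutes leg 4 → 19:33 UTC.
Thornfield is UTC−2:00, so local arrival = 19:33 − 2:00 = 17:33 on Nov 11.

17:33 on November 11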